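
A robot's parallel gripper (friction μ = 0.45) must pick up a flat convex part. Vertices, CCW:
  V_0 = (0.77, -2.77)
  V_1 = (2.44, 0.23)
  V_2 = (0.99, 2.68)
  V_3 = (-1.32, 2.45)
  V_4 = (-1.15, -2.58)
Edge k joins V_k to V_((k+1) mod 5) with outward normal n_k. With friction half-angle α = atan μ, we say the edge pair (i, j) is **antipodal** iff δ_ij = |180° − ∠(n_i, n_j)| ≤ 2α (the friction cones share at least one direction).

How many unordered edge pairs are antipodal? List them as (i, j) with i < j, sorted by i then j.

count = 3; pairs: (0,3), (1,3), (2,4)

α = atan 0.45 = 24.23°;  2α = 48.46°
n_0 = (+0.8737, -0.4864)
n_1 = (+0.8606, +0.5093)
n_2 = (-0.0991, +0.9951)
n_3 = (-0.9994, -0.0338)
n_4 = (-0.0985, -0.9951)
  (0,1): δ = 120.28°  ·
  (0,2): δ = 55.21°  ·
  (0,3): δ = 31.04°  ✓
  (0,4): δ = 113.45°  ·
  (1,2): δ = 114.93°  ·
  (1,3): δ = 28.68°  ✓
  (1,4): δ = 53.73°  ·
  (2,3): δ = 93.75°  ·
  (2,4): δ = 11.34°  ✓
  (3,4): δ = 97.59°  ·
antipodal pairs: 3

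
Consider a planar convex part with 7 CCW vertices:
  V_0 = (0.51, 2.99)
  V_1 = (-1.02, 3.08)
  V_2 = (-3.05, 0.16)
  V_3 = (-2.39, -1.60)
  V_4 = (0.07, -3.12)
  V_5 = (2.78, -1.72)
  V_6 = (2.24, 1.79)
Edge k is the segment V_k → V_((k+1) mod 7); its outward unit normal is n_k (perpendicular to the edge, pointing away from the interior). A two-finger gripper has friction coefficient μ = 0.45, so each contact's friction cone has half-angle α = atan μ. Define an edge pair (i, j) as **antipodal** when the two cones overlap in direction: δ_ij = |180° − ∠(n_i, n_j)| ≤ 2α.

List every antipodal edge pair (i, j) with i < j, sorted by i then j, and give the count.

α = atan 0.45 = 24.23°;  2α = 48.46°
n_0 = (+0.0587, +0.9983)
n_1 = (-0.8211, +0.5708)
n_2 = (-0.9363, -0.3511)
n_3 = (-0.5256, -0.8507)
n_4 = (+0.4590, -0.8884)
n_5 = (+0.9884, +0.1521)
n_6 = (+0.5700, +0.8217)
  (0,1): δ = 121.44°  ·
  (0,2): δ = 66.08°  ·
  (0,3): δ = 28.34°  ✓
  (0,4): δ = 30.69°  ✓
  (0,5): δ = 102.11°  ·
  (0,6): δ = 148.62°  ·
  (1,2): δ = 124.64°  ·
  (1,3): δ = 86.90°  ·
  (1,4): δ = 27.87°  ✓
  (1,5): δ = 43.55°  ✓
  (1,6): δ = 90.06°  ·
  (2,3): δ = 142.27°  ·
  (2,4): δ = 83.23°  ·
  (2,5): δ = 11.81°  ✓
  (2,6): δ = 34.70°  ✓
  (3,4): δ = 120.97°  ·
  (3,5): δ = 49.54°  ·
  (3,6): δ = 3.04°  ✓
  (4,5): δ = 108.57°  ·
  (4,6): δ = 62.07°  ·
  (5,6): δ = 133.49°  ·
antipodal pairs: 7

count = 7; pairs: (0,3), (0,4), (1,4), (1,5), (2,5), (2,6), (3,6)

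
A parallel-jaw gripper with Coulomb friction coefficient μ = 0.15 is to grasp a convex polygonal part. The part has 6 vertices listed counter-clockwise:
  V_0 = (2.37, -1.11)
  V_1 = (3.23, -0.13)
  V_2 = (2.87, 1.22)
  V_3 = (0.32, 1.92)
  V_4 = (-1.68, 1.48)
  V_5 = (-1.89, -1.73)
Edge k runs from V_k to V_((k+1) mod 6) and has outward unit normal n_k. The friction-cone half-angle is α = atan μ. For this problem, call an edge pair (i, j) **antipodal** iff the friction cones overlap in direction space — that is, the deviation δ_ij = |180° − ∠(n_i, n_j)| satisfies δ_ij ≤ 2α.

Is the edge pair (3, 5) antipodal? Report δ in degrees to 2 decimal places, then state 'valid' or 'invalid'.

δ = 4.13°, valid

α = atan 0.15 = 8.53°;  2α = 17.06°
edge 3: e_3 = (-2.00, -0.44);  n_3 = (-0.2149, +0.9766)
edge 5: e_5 = (+4.26, +0.62);  n_5 = (+0.1440, -0.9896)
∠(n_3, n_5) = 175.87°
δ = |180° − 175.87°| = 4.13°
4.13° ≤ 2α = 17.06°  →  valid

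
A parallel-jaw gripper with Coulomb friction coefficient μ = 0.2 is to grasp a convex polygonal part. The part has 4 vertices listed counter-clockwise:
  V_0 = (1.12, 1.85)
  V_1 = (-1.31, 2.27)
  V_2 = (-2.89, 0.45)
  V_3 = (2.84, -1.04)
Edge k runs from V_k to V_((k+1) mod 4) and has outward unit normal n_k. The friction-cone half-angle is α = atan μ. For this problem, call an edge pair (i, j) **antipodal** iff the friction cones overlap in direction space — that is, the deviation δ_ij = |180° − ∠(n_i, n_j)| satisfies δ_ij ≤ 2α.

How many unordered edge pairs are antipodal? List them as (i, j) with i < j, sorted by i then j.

α = atan 0.2 = 11.31°;  2α = 22.62°
n_0 = (+0.1703, +0.9854)
n_1 = (-0.7551, +0.6556)
n_2 = (-0.2517, -0.9678)
n_3 = (+0.8593, +0.5114)
  (0,1): δ = 121.16°  ·
  (0,2): δ = 4.77°  ✓
  (0,3): δ = 130.57°  ·
  (1,2): δ = 63.61°  ·
  (1,3): δ = 71.72°  ·
  (2,3): δ = 44.66°  ·
antipodal pairs: 1

count = 1; pairs: (0,2)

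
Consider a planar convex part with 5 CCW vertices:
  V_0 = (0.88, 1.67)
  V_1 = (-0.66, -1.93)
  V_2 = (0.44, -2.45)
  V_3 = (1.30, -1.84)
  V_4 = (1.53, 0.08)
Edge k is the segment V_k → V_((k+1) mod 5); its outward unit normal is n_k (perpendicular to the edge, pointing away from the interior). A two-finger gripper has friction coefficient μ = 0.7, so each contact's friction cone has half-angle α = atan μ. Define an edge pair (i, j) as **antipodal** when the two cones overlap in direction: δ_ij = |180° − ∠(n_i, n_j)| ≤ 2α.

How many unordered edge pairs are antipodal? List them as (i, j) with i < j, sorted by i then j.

α = atan 0.7 = 34.99°;  2α = 69.98°
n_0 = (-0.9194, +0.3933)
n_1 = (-0.4274, -0.9041)
n_2 = (+0.5785, -0.8157)
n_3 = (+0.9929, -0.1189)
n_4 = (+0.9256, +0.3784)
  (0,1): δ = 92.14°  ·
  (0,2): δ = 31.49°  ✓
  (0,3): δ = 16.33°  ✓
  (0,4): δ = 45.40°  ✓
  (1,2): δ = 119.35°  ·
  (1,3): δ = 71.53°  ·
  (1,4): δ = 42.46°  ✓
  (2,3): δ = 132.18°  ·
  (2,4): δ = 103.11°  ·
  (3,4): δ = 150.93°  ·
antipodal pairs: 4

count = 4; pairs: (0,2), (0,3), (0,4), (1,4)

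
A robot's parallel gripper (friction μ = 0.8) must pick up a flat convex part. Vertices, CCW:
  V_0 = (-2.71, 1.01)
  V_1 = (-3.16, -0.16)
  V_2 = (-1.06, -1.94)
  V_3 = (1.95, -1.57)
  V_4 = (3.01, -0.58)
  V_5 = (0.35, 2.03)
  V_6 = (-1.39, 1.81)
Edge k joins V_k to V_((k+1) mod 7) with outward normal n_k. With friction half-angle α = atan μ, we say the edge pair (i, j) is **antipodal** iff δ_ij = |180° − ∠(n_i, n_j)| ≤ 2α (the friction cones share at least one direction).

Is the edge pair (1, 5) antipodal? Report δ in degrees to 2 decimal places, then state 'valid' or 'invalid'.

α = atan 0.8 = 38.66°;  2α = 77.32°
edge 1: e_1 = (+2.10, -1.78);  n_1 = (-0.6466, -0.7628)
edge 5: e_5 = (-1.74, -0.22);  n_5 = (-0.1254, +0.9921)
∠(n_1, n_5) = 132.51°
δ = |180° − 132.51°| = 47.49°
47.49° ≤ 2α = 77.32°  →  valid

δ = 47.49°, valid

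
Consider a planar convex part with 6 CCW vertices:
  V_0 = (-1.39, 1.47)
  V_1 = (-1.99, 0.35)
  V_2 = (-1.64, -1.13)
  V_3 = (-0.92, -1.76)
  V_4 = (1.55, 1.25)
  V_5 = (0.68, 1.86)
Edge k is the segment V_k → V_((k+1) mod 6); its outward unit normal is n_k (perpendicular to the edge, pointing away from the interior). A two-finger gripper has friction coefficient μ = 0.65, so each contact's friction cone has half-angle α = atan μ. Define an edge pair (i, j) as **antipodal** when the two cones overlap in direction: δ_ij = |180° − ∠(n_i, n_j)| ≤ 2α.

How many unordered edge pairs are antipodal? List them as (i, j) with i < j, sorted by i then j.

count = 6; pairs: (0,3), (1,3), (1,4), (2,4), (2,5), (3,5)

α = atan 0.65 = 33.02°;  2α = 66.05°
n_0 = (-0.8815, +0.4722)
n_1 = (-0.9732, -0.2301)
n_2 = (-0.6585, -0.7526)
n_3 = (+0.7730, -0.6344)
n_4 = (+0.5741, +0.8188)
n_5 = (-0.1851, +0.9827)
  (0,1): δ = 138.52°  ·
  (0,2): δ = 103.01°  ·
  (0,3): δ = 11.19°  ✓
  (0,4): δ = 83.14°  ·
  (0,5): δ = 128.85°  ·
  (1,2): δ = 144.49°  ·
  (1,3): δ = 52.68°  ✓
  (1,4): δ = 41.66°  ✓
  (1,5): δ = 87.36°  ·
  (2,3): δ = 88.19°  ·
  (2,4): δ = 6.15°  ✓
  (2,5): δ = 51.86°  ✓
  (3,4): δ = 85.66°  ·
  (3,5): δ = 39.96°  ✓
  (4,5): δ = 134.29°  ·
antipodal pairs: 6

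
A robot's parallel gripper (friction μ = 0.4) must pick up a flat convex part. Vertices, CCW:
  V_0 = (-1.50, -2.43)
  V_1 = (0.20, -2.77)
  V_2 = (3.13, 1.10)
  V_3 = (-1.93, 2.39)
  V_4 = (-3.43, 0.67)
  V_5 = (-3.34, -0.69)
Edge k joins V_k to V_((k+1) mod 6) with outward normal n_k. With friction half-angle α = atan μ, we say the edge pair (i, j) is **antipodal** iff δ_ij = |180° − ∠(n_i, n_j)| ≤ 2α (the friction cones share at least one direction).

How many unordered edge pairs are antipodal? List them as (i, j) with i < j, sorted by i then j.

α = atan 0.4 = 21.80°;  2α = 43.60°
n_0 = (-0.1961, -0.9806)
n_1 = (+0.7973, -0.6036)
n_2 = (+0.2470, +0.9690)
n_3 = (-0.7537, +0.6573)
n_4 = (-0.9978, -0.0660)
n_5 = (-0.6871, -0.7266)
  (0,1): δ = 115.82°  ·
  (0,2): δ = 2.99°  ✓
  (0,3): δ = 60.22°  ·
  (0,4): δ = 105.10°  ·
  (0,5): δ = 147.91°  ·
  (1,2): δ = 67.17°  ·
  (1,3): δ = 3.96°  ✓
  (1,4): δ = 40.92°  ✓
  (1,5): δ = 83.73°  ·
  (2,3): δ = 116.79°  ·
  (2,4): δ = 71.91°  ·
  (2,5): δ = 29.10°  ✓
  (3,4): δ = 135.12°  ·
  (3,5): δ = 92.31°  ·
  (4,5): δ = 137.19°  ·
antipodal pairs: 4

count = 4; pairs: (0,2), (1,3), (1,4), (2,5)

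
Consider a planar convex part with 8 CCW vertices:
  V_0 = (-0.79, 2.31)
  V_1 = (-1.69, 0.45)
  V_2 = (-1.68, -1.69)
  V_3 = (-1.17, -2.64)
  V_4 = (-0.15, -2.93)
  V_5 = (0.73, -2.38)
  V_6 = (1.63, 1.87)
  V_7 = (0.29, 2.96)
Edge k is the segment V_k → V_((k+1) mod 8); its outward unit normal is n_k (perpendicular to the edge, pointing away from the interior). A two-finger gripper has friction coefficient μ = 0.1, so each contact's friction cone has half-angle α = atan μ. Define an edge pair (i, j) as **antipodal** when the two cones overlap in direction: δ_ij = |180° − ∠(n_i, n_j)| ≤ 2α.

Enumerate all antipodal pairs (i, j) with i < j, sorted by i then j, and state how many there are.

α = atan 0.1 = 5.71°;  2α = 11.42°
n_0 = (-0.9002, +0.4356)
n_1 = (-1.0000, -0.0047)
n_2 = (-0.8811, -0.4730)
n_3 = (-0.2735, -0.9619)
n_4 = (+0.5300, -0.8480)
n_5 = (+0.9783, -0.2072)
n_6 = (+0.6310, +0.7758)
n_7 = (-0.5157, +0.8568)
  (0,1): δ = 153.91°  ·
  (0,2): δ = 125.95°  ·
  (0,3): δ = 80.05°  ·
  (0,4): δ = 32.17°  ·
  (0,5): δ = 13.86°  ·
  (0,6): δ = 76.69°  ·
  (0,7): δ = 146.86°  ·
  (1,2): δ = 152.04°  ·
  (1,3): δ = 106.14°  ·
  (1,4): δ = 58.26°  ·
  (1,5): δ = 12.22°  ·
  (1,6): δ = 50.61°  ·
  (1,7): δ = 120.77°  ·
  (2,3): δ = 134.10°  ·
  (2,4): δ = 86.22°  ·
  (2,5): δ = 40.19°  ·
  (2,6): δ = 22.65°  ·
  (2,7): δ = 92.81°  ·
  (3,4): δ = 132.12°  ·
  (3,5): δ = 86.09°  ·
  (3,6): δ = 23.25°  ·
  (3,7): δ = 46.91°  ·
  (4,5): δ = 133.96°  ·
  (4,6): δ = 71.13°  ·
  (4,7): δ = 0.96°  ✓
  (5,6): δ = 117.17°  ·
  (5,7): δ = 47.00°  ·
  (6,7): δ = 109.83°  ·
antipodal pairs: 1

count = 1; pairs: (4,7)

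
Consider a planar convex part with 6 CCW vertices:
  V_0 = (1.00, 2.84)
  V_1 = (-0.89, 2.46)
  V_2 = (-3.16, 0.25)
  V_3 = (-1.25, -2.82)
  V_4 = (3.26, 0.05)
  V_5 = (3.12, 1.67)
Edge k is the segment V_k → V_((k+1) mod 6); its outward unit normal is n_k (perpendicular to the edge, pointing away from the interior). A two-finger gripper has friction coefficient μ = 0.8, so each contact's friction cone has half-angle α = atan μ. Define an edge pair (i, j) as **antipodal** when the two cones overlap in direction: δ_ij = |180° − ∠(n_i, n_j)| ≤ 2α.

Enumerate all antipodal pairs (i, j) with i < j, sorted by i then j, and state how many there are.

α = atan 0.8 = 38.66°;  2α = 77.32°
n_0 = (-0.1971, +0.9804)
n_1 = (-0.6976, +0.7165)
n_2 = (-0.8491, -0.5283)
n_3 = (+0.5369, -0.8437)
n_4 = (+0.9963, +0.0861)
n_5 = (+0.4832, +0.8755)
  (0,1): δ = 147.14°  ·
  (0,2): δ = 69.48°  ✓
  (0,3): δ = 21.10°  ✓
  (0,4): δ = 83.57°  ·
  (0,5): δ = 139.74°  ·
  (1,2): δ = 102.34°  ·
  (1,3): δ = 11.76°  ✓
  (1,4): δ = 50.71°  ✓
  (1,5): δ = 106.87°  ·
  (2,3): δ = 89.42°  ·
  (2,4): δ = 26.95°  ✓
  (2,5): δ = 29.22°  ✓
  (3,4): δ = 117.53°  ·
  (3,5): δ = 61.36°  ✓
  (4,5): δ = 123.83°  ·
antipodal pairs: 7

count = 7; pairs: (0,2), (0,3), (1,3), (1,4), (2,4), (2,5), (3,5)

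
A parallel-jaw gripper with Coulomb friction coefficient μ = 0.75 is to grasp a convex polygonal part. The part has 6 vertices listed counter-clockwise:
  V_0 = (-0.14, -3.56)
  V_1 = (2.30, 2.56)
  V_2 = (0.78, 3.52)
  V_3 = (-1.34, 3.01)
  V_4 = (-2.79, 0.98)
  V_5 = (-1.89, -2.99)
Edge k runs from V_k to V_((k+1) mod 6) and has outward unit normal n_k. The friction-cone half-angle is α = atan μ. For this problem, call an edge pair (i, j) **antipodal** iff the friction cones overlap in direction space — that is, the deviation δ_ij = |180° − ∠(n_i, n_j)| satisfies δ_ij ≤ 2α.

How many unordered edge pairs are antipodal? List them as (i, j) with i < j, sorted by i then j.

count = 7; pairs: (0,2), (0,3), (0,4), (1,4), (1,5), (2,5), (3,5)

α = atan 0.75 = 36.87°;  2α = 73.74°
n_0 = (+0.9289, -0.3703)
n_1 = (+0.5340, +0.8455)
n_2 = (-0.2339, +0.9723)
n_3 = (-0.8137, +0.5812)
n_4 = (-0.9753, -0.2211)
n_5 = (-0.3097, -0.9508)
  (0,1): δ = 100.54°  ·
  (0,2): δ = 54.74°  ✓
  (0,3): δ = 13.80°  ✓
  (0,4): δ = 34.51°  ✓
  (0,5): δ = 93.70°  ·
  (1,2): δ = 134.20°  ·
  (1,3): δ = 93.26°  ·
  (1,4): δ = 44.95°  ✓
  (1,5): δ = 14.23°  ✓
  (2,3): δ = 139.06°  ·
  (2,4): δ = 90.75°  ·
  (2,5): δ = 31.57°  ✓
  (3,4): δ = 131.69°  ·
  (3,5): δ = 72.50°  ✓
  (4,5): δ = 120.81°  ·
antipodal pairs: 7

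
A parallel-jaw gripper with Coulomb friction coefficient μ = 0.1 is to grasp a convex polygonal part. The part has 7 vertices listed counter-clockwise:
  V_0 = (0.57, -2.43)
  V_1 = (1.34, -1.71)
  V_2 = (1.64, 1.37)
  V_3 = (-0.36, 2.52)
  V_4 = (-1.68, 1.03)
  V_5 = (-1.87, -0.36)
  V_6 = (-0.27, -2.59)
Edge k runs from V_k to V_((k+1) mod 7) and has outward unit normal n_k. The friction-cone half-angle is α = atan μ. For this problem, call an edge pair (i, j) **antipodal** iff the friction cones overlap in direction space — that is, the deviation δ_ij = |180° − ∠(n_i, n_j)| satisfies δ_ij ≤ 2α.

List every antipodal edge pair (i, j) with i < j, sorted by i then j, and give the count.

α = atan 0.1 = 5.71°;  2α = 11.42°
n_0 = (+0.6830, -0.7304)
n_1 = (+0.9953, -0.0969)
n_2 = (+0.4985, +0.8669)
n_3 = (-0.7485, +0.6631)
n_4 = (-0.9908, +0.1354)
n_5 = (-0.8125, -0.5830)
n_6 = (+0.1871, -0.9823)
  (0,1): δ = 138.64°  ·
  (0,2): δ = 72.98°  ·
  (0,3): δ = 5.38°  ✓
  (0,4): δ = 39.14°  ·
  (0,5): δ = 82.58°  ·
  (0,6): δ = 147.71°  ·
  (1,2): δ = 114.34°  ·
  (1,3): δ = 35.97°  ·
  (1,4): δ = 2.22°  ✓
  (1,5): δ = 41.22°  ·
  (1,6): δ = 106.35°  ·
  (2,3): δ = 101.64°  ·
  (2,4): δ = 67.88°  ·
  (2,5): δ = 24.44°  ·
  (2,6): δ = 40.68°  ·
  (3,4): δ = 146.25°  ·
  (3,5): δ = 102.80°  ·
  (3,6): δ = 37.68°  ·
  (4,5): δ = 136.56°  ·
  (4,6): δ = 71.43°  ·
  (5,6): δ = 114.87°  ·
antipodal pairs: 2

count = 2; pairs: (0,3), (1,4)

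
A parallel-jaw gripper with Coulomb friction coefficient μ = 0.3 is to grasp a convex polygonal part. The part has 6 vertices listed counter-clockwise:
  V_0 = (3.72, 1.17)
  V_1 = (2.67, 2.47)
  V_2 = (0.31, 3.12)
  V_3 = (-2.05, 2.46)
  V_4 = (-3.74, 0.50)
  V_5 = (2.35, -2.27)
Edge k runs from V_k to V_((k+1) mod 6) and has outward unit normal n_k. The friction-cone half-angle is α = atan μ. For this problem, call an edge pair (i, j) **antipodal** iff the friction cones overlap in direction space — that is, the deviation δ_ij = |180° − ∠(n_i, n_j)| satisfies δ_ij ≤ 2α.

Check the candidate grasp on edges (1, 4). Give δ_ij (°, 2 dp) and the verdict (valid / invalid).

δ = 9.06°, valid

α = atan 0.3 = 16.70°;  2α = 33.40°
edge 1: e_1 = (-2.36, +0.65);  n_1 = (+0.2655, +0.9641)
edge 4: e_4 = (+6.09, -2.77);  n_4 = (-0.4140, -0.9103)
∠(n_1, n_4) = 170.94°
δ = |180° − 170.94°| = 9.06°
9.06° ≤ 2α = 33.40°  →  valid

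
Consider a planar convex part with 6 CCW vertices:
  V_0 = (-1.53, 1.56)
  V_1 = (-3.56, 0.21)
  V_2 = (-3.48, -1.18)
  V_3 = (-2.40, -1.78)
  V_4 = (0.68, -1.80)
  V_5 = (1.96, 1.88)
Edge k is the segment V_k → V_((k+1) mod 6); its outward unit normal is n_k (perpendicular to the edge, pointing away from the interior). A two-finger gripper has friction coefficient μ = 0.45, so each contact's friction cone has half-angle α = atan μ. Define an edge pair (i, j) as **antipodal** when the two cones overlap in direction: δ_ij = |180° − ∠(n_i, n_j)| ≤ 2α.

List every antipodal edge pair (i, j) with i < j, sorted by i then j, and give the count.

α = atan 0.45 = 24.23°;  2α = 48.46°
n_0 = (-0.5538, +0.8327)
n_1 = (-0.9983, -0.0575)
n_2 = (-0.4856, -0.8742)
n_3 = (-0.0065, -1.0000)
n_4 = (+0.9445, -0.3285)
n_5 = (-0.0913, +0.9958)
  (0,1): δ = 120.33°  ·
  (0,2): δ = 62.68°  ·
  (0,3): δ = 34.00°  ✓
  (0,4): δ = 37.20°  ✓
  (0,5): δ = 151.61°  ·
  (1,2): δ = 122.35°  ·
  (1,3): δ = 93.67°  ·
  (1,4): δ = 22.47°  ✓
  (1,5): δ = 91.94°  ·
  (2,3): δ = 151.32°  ·
  (2,4): δ = 80.12°  ·
  (2,5): δ = 34.29°  ✓
  (3,4): δ = 108.81°  ·
  (3,5): δ = 5.61°  ✓
  (4,5): δ = 65.58°  ·
antipodal pairs: 5

count = 5; pairs: (0,3), (0,4), (1,4), (2,5), (3,5)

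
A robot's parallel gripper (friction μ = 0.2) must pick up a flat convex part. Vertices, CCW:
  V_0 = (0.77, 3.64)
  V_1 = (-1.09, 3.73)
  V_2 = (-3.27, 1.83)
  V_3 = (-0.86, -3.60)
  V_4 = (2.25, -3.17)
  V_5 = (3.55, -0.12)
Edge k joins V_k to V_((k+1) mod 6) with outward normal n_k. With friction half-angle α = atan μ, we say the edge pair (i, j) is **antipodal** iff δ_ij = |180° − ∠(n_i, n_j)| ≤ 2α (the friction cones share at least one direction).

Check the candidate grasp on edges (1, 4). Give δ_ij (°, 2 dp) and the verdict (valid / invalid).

α = atan 0.2 = 11.31°;  2α = 22.62°
edge 1: e_1 = (-2.18, -1.90);  n_1 = (-0.6570, +0.7539)
edge 4: e_4 = (+1.30, +3.05);  n_4 = (+0.9199, -0.3921)
∠(n_1, n_4) = 154.16°
δ = |180° − 154.16°| = 25.84°
25.84° > 2α = 22.62°  →  invalid

δ = 25.84°, invalid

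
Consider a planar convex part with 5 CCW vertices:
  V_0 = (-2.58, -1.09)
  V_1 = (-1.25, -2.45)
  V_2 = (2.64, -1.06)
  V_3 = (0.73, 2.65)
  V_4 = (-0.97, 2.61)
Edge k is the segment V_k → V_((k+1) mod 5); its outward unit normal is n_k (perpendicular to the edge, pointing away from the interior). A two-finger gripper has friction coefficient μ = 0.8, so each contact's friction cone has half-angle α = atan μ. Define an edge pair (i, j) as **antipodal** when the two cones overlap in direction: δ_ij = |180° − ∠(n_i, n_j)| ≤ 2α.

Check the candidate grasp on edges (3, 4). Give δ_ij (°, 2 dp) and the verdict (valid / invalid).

α = atan 0.8 = 38.66°;  2α = 77.32°
edge 3: e_3 = (-1.70, -0.04);  n_3 = (-0.0235, +0.9997)
edge 4: e_4 = (-1.61, -3.70);  n_4 = (-0.9170, +0.3990)
∠(n_3, n_4) = 65.14°
δ = |180° − 65.14°| = 114.86°
114.86° > 2α = 77.32°  →  invalid

δ = 114.86°, invalid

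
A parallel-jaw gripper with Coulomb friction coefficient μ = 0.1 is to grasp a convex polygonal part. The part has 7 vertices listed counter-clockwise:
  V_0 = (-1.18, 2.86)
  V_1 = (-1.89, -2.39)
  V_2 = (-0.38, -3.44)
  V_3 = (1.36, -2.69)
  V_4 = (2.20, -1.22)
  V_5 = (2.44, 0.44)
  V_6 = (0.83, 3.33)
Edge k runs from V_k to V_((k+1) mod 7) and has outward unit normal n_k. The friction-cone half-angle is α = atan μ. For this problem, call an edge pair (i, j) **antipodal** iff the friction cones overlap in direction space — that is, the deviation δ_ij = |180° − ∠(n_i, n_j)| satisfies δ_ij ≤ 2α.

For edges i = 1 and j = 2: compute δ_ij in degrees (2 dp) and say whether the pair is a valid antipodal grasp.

α = atan 0.1 = 5.71°;  2α = 11.42°
edge 1: e_1 = (+1.51, -1.05);  n_1 = (-0.5709, -0.8210)
edge 2: e_2 = (+1.74, +0.75);  n_2 = (+0.3958, -0.9183)
∠(n_1, n_2) = 58.13°
δ = |180° − 58.13°| = 121.87°
121.87° > 2α = 11.42°  →  invalid

δ = 121.87°, invalid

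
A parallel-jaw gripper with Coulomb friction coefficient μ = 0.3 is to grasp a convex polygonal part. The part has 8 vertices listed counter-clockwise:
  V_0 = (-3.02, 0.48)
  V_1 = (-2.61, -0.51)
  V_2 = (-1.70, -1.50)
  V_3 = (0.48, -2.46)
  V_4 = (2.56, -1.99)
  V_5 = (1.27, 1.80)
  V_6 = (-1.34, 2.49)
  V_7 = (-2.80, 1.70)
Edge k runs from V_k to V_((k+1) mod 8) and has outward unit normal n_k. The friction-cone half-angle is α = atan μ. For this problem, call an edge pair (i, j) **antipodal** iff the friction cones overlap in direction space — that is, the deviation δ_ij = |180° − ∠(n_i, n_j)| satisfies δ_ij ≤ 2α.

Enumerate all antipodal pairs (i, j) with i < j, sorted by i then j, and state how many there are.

count = 7; pairs: (0,4), (1,4), (1,5), (2,5), (3,5), (3,6), (4,7)

α = atan 0.3 = 16.70°;  2α = 33.40°
n_0 = (-0.9239, -0.3826)
n_1 = (-0.7362, -0.6767)
n_2 = (-0.4030, -0.9152)
n_3 = (+0.2204, -0.9754)
n_4 = (+0.9467, +0.3222)
n_5 = (+0.2556, +0.9668)
n_6 = (-0.4759, +0.8795)
n_7 = (-0.9841, +0.1775)
  (0,1): δ = 159.91°  ·
  (0,2): δ = 136.26°  ·
  (0,3): δ = 99.76°  ·
  (0,4): δ = 3.70°  ✓
  (0,5): δ = 52.70°  ·
  (0,6): δ = 95.92°  ·
  (0,7): δ = 147.28°  ·
  (1,2): δ = 156.36°  ·
  (1,3): δ = 119.86°  ·
  (1,4): δ = 23.79°  ✓
  (1,5): δ = 32.60°  ✓
  (1,6): δ = 75.83°  ·
  (1,7): δ = 127.19°  ·
  (2,3): δ = 143.50°  ·
  (2,4): δ = 47.44°  ·
  (2,5): δ = 8.96°  ✓
  (2,6): δ = 52.18°  ·
  (2,7): δ = 103.54°  ·
  (3,4): δ = 83.94°  ·
  (3,5): δ = 27.54°  ✓
  (3,6): δ = 15.68°  ✓
  (3,7): δ = 67.05°  ·
  (4,5): δ = 123.61°  ·
  (4,6): δ = 80.38°  ·
  (4,7): δ = 29.02°  ✓
  (5,6): δ = 136.77°  ·
  (5,7): δ = 85.41°  ·
  (6,7): δ = 128.64°  ·
antipodal pairs: 7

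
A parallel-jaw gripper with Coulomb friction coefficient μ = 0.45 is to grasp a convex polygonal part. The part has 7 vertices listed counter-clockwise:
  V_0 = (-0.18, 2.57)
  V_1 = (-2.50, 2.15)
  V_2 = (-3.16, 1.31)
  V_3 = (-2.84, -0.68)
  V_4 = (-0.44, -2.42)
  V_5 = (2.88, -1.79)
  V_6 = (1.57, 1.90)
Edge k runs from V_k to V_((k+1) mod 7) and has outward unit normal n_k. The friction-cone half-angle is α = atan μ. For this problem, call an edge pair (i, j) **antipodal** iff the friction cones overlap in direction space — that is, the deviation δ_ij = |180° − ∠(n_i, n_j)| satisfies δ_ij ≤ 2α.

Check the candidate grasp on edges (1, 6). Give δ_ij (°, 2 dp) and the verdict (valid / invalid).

α = atan 0.45 = 24.23°;  2α = 48.46°
edge 1: e_1 = (-0.66, -0.84);  n_1 = (-0.7863, +0.6178)
edge 6: e_6 = (-1.75, +0.67);  n_6 = (+0.3575, +0.9339)
∠(n_1, n_6) = 72.79°
δ = |180° − 72.79°| = 107.21°
107.21° > 2α = 48.46°  →  invalid

δ = 107.21°, invalid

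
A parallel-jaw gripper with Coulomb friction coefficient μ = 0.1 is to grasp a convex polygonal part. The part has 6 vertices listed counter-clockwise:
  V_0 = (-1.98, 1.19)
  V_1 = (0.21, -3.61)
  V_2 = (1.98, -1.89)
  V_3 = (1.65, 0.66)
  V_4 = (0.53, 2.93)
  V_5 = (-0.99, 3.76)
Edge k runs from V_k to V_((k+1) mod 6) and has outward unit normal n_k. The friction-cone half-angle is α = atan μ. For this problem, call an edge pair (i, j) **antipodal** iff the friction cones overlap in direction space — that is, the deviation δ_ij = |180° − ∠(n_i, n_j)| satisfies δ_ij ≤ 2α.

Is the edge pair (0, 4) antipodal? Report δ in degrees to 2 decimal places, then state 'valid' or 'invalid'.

δ = 36.84°, invalid

α = atan 0.1 = 5.71°;  2α = 11.42°
edge 0: e_0 = (+2.19, -4.80);  n_0 = (-0.9098, -0.4151)
edge 4: e_4 = (-1.52, +0.83);  n_4 = (+0.4793, +0.8777)
∠(n_0, n_4) = 143.16°
δ = |180° − 143.16°| = 36.84°
36.84° > 2α = 11.42°  →  invalid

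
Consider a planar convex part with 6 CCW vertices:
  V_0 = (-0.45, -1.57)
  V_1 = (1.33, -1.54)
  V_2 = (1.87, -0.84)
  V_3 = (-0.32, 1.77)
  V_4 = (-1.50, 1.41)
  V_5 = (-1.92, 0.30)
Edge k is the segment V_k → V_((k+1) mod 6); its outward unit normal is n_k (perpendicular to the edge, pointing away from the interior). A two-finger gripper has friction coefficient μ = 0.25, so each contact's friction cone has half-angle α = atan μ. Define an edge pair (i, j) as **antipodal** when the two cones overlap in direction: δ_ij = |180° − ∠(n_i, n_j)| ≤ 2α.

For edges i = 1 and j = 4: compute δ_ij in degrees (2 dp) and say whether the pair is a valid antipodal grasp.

α = atan 0.25 = 14.04°;  2α = 28.07°
edge 1: e_1 = (+0.54, +0.70);  n_1 = (+0.7918, -0.6108)
edge 4: e_4 = (-0.42, -1.11);  n_4 = (-0.9353, +0.3539)
∠(n_1, n_4) = 163.08°
δ = |180° − 163.08°| = 16.92°
16.92° ≤ 2α = 28.07°  →  valid

δ = 16.92°, valid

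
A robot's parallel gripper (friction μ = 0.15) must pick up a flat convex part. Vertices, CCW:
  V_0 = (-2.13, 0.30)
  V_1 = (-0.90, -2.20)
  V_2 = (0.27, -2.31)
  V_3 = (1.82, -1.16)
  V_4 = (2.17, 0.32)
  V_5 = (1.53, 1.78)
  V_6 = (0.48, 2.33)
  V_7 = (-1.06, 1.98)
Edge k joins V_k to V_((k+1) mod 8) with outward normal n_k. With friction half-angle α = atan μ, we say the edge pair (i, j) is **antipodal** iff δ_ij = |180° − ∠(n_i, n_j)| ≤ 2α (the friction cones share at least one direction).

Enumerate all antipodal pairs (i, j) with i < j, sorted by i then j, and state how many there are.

α = atan 0.15 = 8.53°;  2α = 17.06°
n_0 = (-0.8973, -0.4415)
n_1 = (-0.0936, -0.9956)
n_2 = (+0.5958, -0.8031)
n_3 = (+0.9732, -0.2301)
n_4 = (+0.9159, +0.4015)
n_5 = (+0.4640, +0.8858)
n_6 = (-0.2216, +0.9751)
n_7 = (-0.8435, +0.5372)
  (0,1): δ = 121.57°  ·
  (0,2): δ = 79.62°  ·
  (0,3): δ = 39.50°  ·
  (0,4): δ = 2.53°  ✓
  (0,5): δ = 36.16°  ·
  (0,6): δ = 76.61°  ·
  (0,7): δ = 121.31°  ·
  (1,2): δ = 138.06°  ·
  (1,3): δ = 97.93°  ·
  (1,4): δ = 60.96°  ·
  (1,5): δ = 22.27°  ·
  (1,6): δ = 18.18°  ·
  (1,7): δ = 62.88°  ·
  (2,3): δ = 139.88°  ·
  (2,4): δ = 102.90°  ·
  (2,5): δ = 64.22°  ·
  (2,6): δ = 23.77°  ·
  (2,7): δ = 20.93°  ·
  (3,4): δ = 143.02°  ·
  (3,5): δ = 104.34°  ·
  (3,6): δ = 63.89°  ·
  (3,7): δ = 19.19°  ·
  (4,5): δ = 141.32°  ·
  (4,6): δ = 100.87°  ·
  (4,7): δ = 56.16°  ·
  (5,6): δ = 139.55°  ·
  (5,7): δ = 94.85°  ·
  (6,7): δ = 135.30°  ·
antipodal pairs: 1

count = 1; pairs: (0,4)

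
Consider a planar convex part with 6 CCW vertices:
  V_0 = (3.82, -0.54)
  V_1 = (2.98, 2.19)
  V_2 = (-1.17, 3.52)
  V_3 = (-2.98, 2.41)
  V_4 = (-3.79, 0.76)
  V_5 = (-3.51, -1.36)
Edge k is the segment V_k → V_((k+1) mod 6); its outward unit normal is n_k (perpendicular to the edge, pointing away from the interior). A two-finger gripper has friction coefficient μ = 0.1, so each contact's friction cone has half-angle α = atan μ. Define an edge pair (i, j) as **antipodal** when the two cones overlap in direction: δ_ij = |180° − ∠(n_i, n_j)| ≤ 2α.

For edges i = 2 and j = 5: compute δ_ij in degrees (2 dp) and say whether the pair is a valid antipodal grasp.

δ = 25.14°, invalid

α = atan 0.1 = 5.71°;  2α = 11.42°
edge 2: e_2 = (-1.81, -1.11);  n_2 = (-0.5228, +0.8525)
edge 5: e_5 = (+7.33, +0.82);  n_5 = (+0.1112, -0.9938)
∠(n_2, n_5) = 154.86°
δ = |180° − 154.86°| = 25.14°
25.14° > 2α = 11.42°  →  invalid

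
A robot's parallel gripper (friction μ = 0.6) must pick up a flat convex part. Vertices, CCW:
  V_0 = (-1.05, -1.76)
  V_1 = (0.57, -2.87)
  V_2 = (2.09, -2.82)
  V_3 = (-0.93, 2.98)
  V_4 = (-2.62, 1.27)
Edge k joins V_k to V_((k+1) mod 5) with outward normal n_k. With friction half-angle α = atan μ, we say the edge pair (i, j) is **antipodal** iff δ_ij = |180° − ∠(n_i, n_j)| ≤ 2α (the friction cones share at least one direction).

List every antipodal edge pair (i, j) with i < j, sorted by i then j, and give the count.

count = 3; pairs: (0,2), (1,3), (2,4)

α = atan 0.6 = 30.96°;  2α = 61.93°
n_0 = (-0.5652, -0.8249)
n_1 = (+0.0329, -0.9995)
n_2 = (+0.8870, +0.4618)
n_3 = (-0.7113, +0.7029)
n_4 = (-0.8879, -0.4601)
  (0,1): δ = 143.70°  ·
  (0,2): δ = 28.08°  ✓
  (0,3): δ = 79.76°  ·
  (0,4): δ = 151.81°  ·
  (1,2): δ = 64.38°  ·
  (1,3): δ = 43.45°  ✓
  (1,4): δ = 115.51°  ·
  (2,3): δ = 72.17°  ·
  (2,4): δ = 0.11°  ✓
  (3,4): δ = 107.95°  ·
antipodal pairs: 3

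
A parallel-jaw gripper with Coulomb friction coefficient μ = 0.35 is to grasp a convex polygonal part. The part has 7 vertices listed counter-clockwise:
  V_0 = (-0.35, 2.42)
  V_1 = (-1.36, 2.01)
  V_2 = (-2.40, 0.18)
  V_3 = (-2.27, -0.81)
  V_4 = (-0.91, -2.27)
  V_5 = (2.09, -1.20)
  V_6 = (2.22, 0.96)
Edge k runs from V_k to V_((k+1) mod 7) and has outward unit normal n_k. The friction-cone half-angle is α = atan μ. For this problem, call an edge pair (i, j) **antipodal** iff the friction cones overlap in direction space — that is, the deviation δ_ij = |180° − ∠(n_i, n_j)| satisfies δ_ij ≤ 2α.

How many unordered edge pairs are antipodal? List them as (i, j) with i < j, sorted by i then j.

α = atan 0.35 = 19.29°;  2α = 38.58°
n_0 = (-0.3761, +0.9266)
n_1 = (-0.8694, +0.4941)
n_2 = (-0.9915, -0.1302)
n_3 = (-0.7317, -0.6816)
n_4 = (+0.3359, -0.9419)
n_5 = (+0.9982, -0.0601)
n_6 = (+0.4940, +0.8695)
  (0,1): δ = 141.70°  ·
  (0,2): δ = 104.61°  ·
  (0,3): δ = 69.13°  ·
  (0,4): δ = 2.46°  ✓
  (0,5): δ = 64.46°  ·
  (0,6): δ = 128.31°  ·
  (1,2): δ = 142.91°  ·
  (1,3): δ = 107.42°  ·
  (1,4): δ = 40.76°  ·
  (1,5): δ = 26.17°  ✓
  (1,6): δ = 90.01°  ·
  (2,3): δ = 144.51°  ·
  (2,4): δ = 77.85°  ·
  (2,5): δ = 10.93°  ✓
  (2,6): δ = 52.92°  ·
  (3,4): δ = 113.34°  ·
  (3,5): δ = 46.41°  ·
  (3,6): δ = 17.43°  ✓
  (4,5): δ = 113.07°  ·
  (4,6): δ = 49.23°  ·
  (5,6): δ = 116.16°  ·
antipodal pairs: 4

count = 4; pairs: (0,4), (1,5), (2,5), (3,6)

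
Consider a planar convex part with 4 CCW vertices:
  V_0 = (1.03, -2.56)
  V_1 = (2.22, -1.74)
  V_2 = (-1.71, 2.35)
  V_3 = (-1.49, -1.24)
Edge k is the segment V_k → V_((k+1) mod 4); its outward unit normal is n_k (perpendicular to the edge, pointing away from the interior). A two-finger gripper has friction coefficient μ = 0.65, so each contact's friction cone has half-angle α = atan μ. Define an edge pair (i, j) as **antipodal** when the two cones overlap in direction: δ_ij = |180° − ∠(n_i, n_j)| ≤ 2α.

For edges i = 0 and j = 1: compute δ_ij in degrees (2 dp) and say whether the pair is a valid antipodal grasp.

δ = 80.71°, invalid

α = atan 0.65 = 33.02°;  2α = 66.05°
edge 0: e_0 = (+1.19, +0.82);  n_0 = (+0.5674, -0.8234)
edge 1: e_1 = (-3.93, +4.09);  n_1 = (+0.7211, +0.6929)
∠(n_0, n_1) = 99.29°
δ = |180° − 99.29°| = 80.71°
80.71° > 2α = 66.05°  →  invalid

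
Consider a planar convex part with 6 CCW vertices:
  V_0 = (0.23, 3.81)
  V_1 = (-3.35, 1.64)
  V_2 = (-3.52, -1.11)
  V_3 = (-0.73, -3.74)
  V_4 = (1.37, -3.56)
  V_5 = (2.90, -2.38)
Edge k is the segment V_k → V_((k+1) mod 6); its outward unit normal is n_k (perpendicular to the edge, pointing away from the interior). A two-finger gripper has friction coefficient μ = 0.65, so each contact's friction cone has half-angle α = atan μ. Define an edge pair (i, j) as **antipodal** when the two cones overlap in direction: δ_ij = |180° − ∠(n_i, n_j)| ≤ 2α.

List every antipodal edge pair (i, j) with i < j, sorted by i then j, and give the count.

α = atan 0.65 = 33.02°;  2α = 66.05°
n_0 = (-0.5184, +0.8552)
n_1 = (-0.9981, +0.0617)
n_2 = (-0.6859, -0.7277)
n_3 = (+0.0854, -0.9963)
n_4 = (+0.6107, -0.7919)
n_5 = (+0.9182, +0.3961)
  (0,1): δ = 124.76°  ·
  (0,2): δ = 74.53°  ·
  (0,3): δ = 26.32°  ✓
  (0,4): δ = 6.42°  ✓
  (0,5): δ = 82.11°  ·
  (1,2): δ = 129.77°  ·
  (1,3): δ = 81.56°  ·
  (1,4): δ = 48.82°  ✓
  (1,5): δ = 26.87°  ✓
  (2,3): δ = 131.79°  ·
  (2,4): δ = 99.05°  ·
  (2,5): δ = 23.36°  ✓
  (3,4): δ = 147.26°  ·
  (3,5): δ = 71.57°  ·
  (4,5): δ = 104.31°  ·
antipodal pairs: 5

count = 5; pairs: (0,3), (0,4), (1,4), (1,5), (2,5)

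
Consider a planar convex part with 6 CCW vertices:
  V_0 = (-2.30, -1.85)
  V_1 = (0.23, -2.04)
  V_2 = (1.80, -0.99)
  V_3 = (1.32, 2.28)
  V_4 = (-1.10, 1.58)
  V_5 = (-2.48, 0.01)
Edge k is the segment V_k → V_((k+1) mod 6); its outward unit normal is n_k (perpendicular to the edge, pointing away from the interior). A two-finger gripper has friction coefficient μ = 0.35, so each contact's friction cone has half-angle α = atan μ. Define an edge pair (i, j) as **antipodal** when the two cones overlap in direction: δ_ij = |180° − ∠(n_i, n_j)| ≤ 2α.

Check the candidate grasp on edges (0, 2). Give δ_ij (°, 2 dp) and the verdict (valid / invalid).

α = atan 0.35 = 19.29°;  2α = 38.58°
edge 0: e_0 = (+2.53, -0.19);  n_0 = (-0.0749, -0.9972)
edge 2: e_2 = (-0.48, +3.27);  n_2 = (+0.9894, +0.1452)
∠(n_0, n_2) = 102.65°
δ = |180° − 102.65°| = 77.35°
77.35° > 2α = 38.58°  →  invalid

δ = 77.35°, invalid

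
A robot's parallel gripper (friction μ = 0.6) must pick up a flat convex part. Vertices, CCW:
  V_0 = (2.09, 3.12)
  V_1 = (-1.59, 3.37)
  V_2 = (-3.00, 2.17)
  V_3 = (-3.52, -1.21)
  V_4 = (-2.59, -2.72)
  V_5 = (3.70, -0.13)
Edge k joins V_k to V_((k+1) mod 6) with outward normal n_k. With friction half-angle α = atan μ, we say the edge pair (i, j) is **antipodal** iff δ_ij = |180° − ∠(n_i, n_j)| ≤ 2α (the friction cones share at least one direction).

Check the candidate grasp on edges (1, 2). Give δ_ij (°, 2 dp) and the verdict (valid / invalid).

δ = 139.15°, invalid

α = atan 0.6 = 30.96°;  2α = 61.93°
edge 1: e_1 = (-1.41, -1.20);  n_1 = (-0.6481, +0.7615)
edge 2: e_2 = (-0.52, -3.38);  n_2 = (-0.9884, +0.1521)
∠(n_1, n_2) = 40.85°
δ = |180° − 40.85°| = 139.15°
139.15° > 2α = 61.93°  →  invalid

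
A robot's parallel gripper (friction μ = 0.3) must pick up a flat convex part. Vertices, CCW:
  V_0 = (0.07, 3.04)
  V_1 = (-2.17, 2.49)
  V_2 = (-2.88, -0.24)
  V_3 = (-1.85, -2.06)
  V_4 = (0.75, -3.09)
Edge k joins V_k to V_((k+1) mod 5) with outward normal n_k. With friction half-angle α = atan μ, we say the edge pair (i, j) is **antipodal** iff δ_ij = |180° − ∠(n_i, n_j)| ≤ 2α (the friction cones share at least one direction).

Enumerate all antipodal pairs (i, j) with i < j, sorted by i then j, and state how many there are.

count = 2; pairs: (1,4), (2,4)

α = atan 0.3 = 16.70°;  2α = 33.40°
n_0 = (-0.2385, +0.9712)
n_1 = (-0.9678, +0.2517)
n_2 = (-0.8703, -0.4925)
n_3 = (-0.3683, -0.9297)
n_4 = (+0.9939, +0.1103)
  (0,1): δ = 118.37°  ·
  (0,2): δ = 74.29°  ·
  (0,3): δ = 35.41°  ·
  (0,4): δ = 82.53°  ·
  (1,2): δ = 135.91°  ·
  (1,3): δ = 97.03°  ·
  (1,4): δ = 20.91°  ✓
  (2,3): δ = 141.12°  ·
  (2,4): δ = 23.18°  ✓
  (3,4): δ = 62.06°  ·
antipodal pairs: 2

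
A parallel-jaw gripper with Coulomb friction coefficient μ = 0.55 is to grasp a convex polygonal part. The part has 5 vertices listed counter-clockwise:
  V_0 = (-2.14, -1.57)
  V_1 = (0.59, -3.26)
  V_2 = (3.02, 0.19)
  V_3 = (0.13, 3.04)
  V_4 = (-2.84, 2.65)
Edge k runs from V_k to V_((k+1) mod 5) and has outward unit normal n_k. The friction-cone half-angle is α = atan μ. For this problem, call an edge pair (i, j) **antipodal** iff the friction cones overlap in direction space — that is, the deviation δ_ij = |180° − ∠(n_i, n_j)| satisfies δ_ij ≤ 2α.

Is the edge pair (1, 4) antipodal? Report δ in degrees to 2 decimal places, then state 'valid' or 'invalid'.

δ = 44.58°, valid

α = atan 0.55 = 28.81°;  2α = 57.62°
edge 1: e_1 = (+2.43, +3.45);  n_1 = (+0.8176, -0.5758)
edge 4: e_4 = (+0.70, -4.22);  n_4 = (-0.9865, -0.1636)
∠(n_1, n_4) = 135.42°
δ = |180° − 135.42°| = 44.58°
44.58° ≤ 2α = 57.62°  →  valid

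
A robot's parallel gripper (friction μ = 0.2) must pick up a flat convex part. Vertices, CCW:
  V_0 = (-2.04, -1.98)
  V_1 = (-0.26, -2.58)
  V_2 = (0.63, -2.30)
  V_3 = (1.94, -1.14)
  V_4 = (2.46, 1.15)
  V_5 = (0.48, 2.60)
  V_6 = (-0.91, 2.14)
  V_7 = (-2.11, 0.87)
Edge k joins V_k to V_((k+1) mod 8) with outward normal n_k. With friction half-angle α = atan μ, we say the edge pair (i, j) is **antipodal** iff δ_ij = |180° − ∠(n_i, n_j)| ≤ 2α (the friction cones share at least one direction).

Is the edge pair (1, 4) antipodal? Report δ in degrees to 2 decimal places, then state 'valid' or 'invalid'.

α = atan 0.2 = 11.31°;  2α = 22.62°
edge 1: e_1 = (+0.89, +0.28);  n_1 = (+0.3001, -0.9539)
edge 4: e_4 = (-1.98, +1.45);  n_4 = (+0.5908, +0.8068)
∠(n_1, n_4) = 126.32°
δ = |180° − 126.32°| = 53.68°
53.68° > 2α = 22.62°  →  invalid

δ = 53.68°, invalid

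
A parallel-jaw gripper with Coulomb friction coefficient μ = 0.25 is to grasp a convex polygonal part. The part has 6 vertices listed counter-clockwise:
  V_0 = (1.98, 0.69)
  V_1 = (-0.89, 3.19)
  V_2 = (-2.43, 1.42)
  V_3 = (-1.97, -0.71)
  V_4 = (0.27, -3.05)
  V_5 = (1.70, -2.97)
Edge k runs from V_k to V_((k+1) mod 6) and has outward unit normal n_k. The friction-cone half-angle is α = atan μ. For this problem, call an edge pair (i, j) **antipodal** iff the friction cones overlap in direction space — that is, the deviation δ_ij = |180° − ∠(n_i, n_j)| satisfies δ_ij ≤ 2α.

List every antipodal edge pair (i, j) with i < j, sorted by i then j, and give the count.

count = 2; pairs: (0,3), (2,5)

α = atan 0.25 = 14.04°;  2α = 28.07°
n_0 = (+0.6568, +0.7540)
n_1 = (-0.7544, +0.6564)
n_2 = (-0.9775, -0.2111)
n_3 = (-0.7224, -0.6915)
n_4 = (+0.0559, -0.9984)
n_5 = (+0.9971, -0.0763)
  (0,1): δ = 89.97°  ·
  (0,2): δ = 36.75°  ·
  (0,3): δ = 5.19°  ✓
  (0,4): δ = 44.26°  ·
  (0,5): δ = 126.68°  ·
  (1,2): δ = 126.79°  ·
  (1,3): δ = 95.23°  ·
  (1,4): δ = 45.77°  ·
  (1,5): δ = 36.65°  ·
  (2,3): δ = 148.44°  ·
  (2,4): δ = 98.98°  ·
  (2,5): δ = 16.56°  ✓
  (3,4): δ = 130.55°  ·
  (3,5): δ = 48.12°  ·
  (4,5): δ = 97.58°  ·
antipodal pairs: 2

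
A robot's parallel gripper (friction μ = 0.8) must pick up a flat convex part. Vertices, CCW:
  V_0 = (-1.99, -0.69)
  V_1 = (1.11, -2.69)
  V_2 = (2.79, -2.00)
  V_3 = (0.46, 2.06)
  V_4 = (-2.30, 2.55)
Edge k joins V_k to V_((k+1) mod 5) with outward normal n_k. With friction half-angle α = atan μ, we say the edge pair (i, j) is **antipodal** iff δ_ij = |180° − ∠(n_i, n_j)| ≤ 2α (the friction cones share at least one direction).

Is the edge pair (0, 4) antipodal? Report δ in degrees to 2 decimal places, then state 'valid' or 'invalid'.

α = atan 0.8 = 38.66°;  2α = 77.32°
edge 0: e_0 = (+3.10, -2.00);  n_0 = (-0.5421, -0.8403)
edge 4: e_4 = (+0.31, -3.24);  n_4 = (-0.9955, -0.0952)
∠(n_0, n_4) = 51.71°
δ = |180° − 51.71°| = 128.29°
128.29° > 2α = 77.32°  →  invalid

δ = 128.29°, invalid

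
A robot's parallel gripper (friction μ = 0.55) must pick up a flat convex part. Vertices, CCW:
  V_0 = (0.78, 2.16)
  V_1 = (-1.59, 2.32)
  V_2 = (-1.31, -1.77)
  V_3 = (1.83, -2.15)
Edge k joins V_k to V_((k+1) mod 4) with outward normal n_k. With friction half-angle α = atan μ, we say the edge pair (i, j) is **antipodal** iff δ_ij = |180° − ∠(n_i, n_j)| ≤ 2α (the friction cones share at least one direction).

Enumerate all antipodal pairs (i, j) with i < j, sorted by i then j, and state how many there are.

α = atan 0.55 = 28.81°;  2α = 57.62°
n_0 = (+0.0674, +0.9977)
n_1 = (-0.9977, -0.0683)
n_2 = (-0.1201, -0.9928)
n_3 = (+0.9716, +0.2367)
  (0,1): δ = 82.22°  ·
  (0,2): δ = 3.04°  ✓
  (0,3): δ = 107.55°  ·
  (1,2): δ = 100.82°  ·
  (1,3): δ = 9.78°  ✓
  (2,3): δ = 69.41°  ·
antipodal pairs: 2

count = 2; pairs: (0,2), (1,3)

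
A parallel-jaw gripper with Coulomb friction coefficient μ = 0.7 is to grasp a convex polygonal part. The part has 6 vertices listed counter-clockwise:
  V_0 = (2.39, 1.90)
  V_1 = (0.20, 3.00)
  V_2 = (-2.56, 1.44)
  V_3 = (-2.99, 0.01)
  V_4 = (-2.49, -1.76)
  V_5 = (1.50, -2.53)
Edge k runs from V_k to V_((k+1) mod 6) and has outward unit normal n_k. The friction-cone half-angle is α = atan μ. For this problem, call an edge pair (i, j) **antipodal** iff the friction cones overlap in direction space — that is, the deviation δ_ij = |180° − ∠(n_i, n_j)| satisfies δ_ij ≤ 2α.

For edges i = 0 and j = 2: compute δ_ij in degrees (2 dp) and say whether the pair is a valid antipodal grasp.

δ = 80.07°, invalid

α = atan 0.7 = 34.99°;  2α = 69.98°
edge 0: e_0 = (-2.19, +1.10);  n_0 = (+0.4488, +0.8936)
edge 2: e_2 = (-0.43, -1.43);  n_2 = (-0.9576, +0.2880)
∠(n_0, n_2) = 99.93°
δ = |180° − 99.93°| = 80.07°
80.07° > 2α = 69.98°  →  invalid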